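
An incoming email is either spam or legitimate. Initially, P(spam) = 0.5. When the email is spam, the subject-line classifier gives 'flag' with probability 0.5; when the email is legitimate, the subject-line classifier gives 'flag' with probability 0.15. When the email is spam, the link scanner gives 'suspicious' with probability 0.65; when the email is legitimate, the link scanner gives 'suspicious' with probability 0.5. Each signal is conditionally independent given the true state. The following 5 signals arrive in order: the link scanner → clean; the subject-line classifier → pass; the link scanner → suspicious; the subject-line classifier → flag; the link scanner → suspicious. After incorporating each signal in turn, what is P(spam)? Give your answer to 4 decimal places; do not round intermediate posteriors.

After the link scanner='clean': P(spam) = 0.35·0.5000 / (0.35·0.5000 + 0.5·0.5000) ≈ 0.4118
After the subject-line classifier='pass': P(spam) = 0.5·0.4118 / (0.5·0.4118 + 0.85·0.5882) ≈ 0.2917
After the link scanner='suspicious': P(spam) = 0.65·0.2917 / (0.65·0.2917 + 0.5·0.7083) ≈ 0.3487
After the subject-line classifier='flag': P(spam) = 0.5·0.3487 / (0.5·0.3487 + 0.15·0.6513) ≈ 0.6408
After the link scanner='suspicious': P(spam) = 0.65·0.6408 / (0.65·0.6408 + 0.5·0.3592) ≈ 0.6988

0.6988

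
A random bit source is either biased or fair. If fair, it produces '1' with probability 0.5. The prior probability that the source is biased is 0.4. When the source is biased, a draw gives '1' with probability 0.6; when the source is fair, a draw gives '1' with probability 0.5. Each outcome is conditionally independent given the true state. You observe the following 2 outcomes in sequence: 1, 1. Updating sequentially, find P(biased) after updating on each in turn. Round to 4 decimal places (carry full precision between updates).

0.4898

Apply Bayes' rule sequentially, carrying P(biased) forward.
After '1': P(biased) = 0.6·0.4000 / (0.6·0.4000 + 0.5·0.6000) ≈ 0.4444
After '1': P(biased) = 0.6·0.4444 / (0.6·0.4444 + 0.5·0.5556) ≈ 0.4898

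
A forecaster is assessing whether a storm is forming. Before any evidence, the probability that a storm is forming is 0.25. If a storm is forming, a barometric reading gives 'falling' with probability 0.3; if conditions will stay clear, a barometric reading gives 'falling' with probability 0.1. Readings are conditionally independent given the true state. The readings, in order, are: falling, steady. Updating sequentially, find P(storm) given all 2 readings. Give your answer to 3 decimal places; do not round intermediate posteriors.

0.438

After 'falling': P(storm) = 0.3·0.2500 / (0.3·0.2500 + 0.1·0.7500) ≈ 0.5000
After 'steady': P(storm) = 0.7·0.5000 / (0.7·0.5000 + 0.9·0.5000) ≈ 0.4375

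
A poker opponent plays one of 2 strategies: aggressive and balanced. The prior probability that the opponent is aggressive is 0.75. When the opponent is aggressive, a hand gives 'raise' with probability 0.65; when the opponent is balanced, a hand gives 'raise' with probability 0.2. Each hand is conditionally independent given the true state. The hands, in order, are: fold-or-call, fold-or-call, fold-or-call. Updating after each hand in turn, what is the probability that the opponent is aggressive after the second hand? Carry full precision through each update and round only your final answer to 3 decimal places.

After 'fold-or-call': P(aggressive) = 0.35·0.7500 / (0.35·0.7500 + 0.8·0.2500) ≈ 0.5676
After 'fold-or-call': P(aggressive) = 0.35·0.5676 / (0.35·0.5676 + 0.8·0.4324) ≈ 0.3648

0.365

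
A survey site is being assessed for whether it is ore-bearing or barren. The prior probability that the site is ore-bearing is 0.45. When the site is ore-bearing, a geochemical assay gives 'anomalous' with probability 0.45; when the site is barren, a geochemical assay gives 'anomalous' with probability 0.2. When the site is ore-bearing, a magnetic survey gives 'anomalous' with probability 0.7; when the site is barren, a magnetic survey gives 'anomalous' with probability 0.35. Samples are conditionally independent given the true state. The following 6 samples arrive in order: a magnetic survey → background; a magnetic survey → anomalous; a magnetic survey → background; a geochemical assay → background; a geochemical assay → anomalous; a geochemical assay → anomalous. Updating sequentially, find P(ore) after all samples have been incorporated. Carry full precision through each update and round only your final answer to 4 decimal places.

After a magnetic survey='background': P(ore) = 0.3·0.4500 / (0.3·0.4500 + 0.65·0.5500) ≈ 0.2741
After a magnetic survey='anomalous': P(ore) = 0.7·0.2741 / (0.7·0.2741 + 0.35·0.7259) ≈ 0.4303
After a magnetic survey='background': P(ore) = 0.3·0.4303 / (0.3·0.4303 + 0.65·0.5697) ≈ 0.2585
After a geochemical assay='background': P(ore) = 0.55·0.2585 / (0.55·0.2585 + 0.8·0.7415) ≈ 0.1933
After a geochemical assay='anomalous': P(ore) = 0.45·0.1933 / (0.45·0.1933 + 0.2·0.8067) ≈ 0.3503
After a geochemical assay='anomalous': P(ore) = 0.45·0.3503 / (0.45·0.3503 + 0.2·0.6497) ≈ 0.5482

0.5482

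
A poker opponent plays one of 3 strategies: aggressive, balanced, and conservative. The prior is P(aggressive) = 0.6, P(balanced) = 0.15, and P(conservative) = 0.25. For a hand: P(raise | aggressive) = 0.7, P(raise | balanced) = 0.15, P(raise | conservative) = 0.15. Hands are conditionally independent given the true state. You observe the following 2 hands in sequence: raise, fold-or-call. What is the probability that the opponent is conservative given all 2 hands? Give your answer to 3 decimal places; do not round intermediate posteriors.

0.180

After 'raise': normaliser = 0.7·0.6000 + 0.15·0.1500 + 0.15·0.2500; P(aggressive) ≈ 0.8750, P(balanced) ≈ 0.0469, P(conservative) ≈ 0.0781
After 'fold-or-call': normaliser = 0.3·0.8750 + 0.85·0.0469 + 0.85·0.0781; P(aggressive) ≈ 0.7119, P(balanced) ≈ 0.1081, P(conservative) ≈ 0.1801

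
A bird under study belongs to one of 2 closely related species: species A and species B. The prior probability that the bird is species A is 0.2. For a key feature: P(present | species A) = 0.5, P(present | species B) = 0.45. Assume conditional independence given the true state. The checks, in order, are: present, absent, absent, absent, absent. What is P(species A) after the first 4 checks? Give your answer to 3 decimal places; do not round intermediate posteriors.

0.173

Apply Bayes' rule sequentially, carrying P(species A) forward.
After 'present': P(species A) = 0.5·0.2000 / (0.5·0.2000 + 0.45·0.8000) ≈ 0.2174
After 'absent': P(species A) = 0.5·0.2174 / (0.5·0.2174 + 0.55·0.7826) ≈ 0.2016
After 'absent': P(species A) = 0.5·0.2016 / (0.5·0.2016 + 0.55·0.7984) ≈ 0.1867
After 'absent': P(species A) = 0.5·0.1867 / (0.5·0.1867 + 0.55·0.8133) ≈ 0.1727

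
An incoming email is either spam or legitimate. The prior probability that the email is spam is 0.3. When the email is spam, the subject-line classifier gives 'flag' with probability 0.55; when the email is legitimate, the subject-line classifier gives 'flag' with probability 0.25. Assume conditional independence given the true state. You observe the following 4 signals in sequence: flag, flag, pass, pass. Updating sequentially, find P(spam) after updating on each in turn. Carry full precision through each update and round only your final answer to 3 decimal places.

After 'flag': P(spam) = 0.55·0.3000 / (0.55·0.3000 + 0.25·0.7000) ≈ 0.4853
After 'flag': P(spam) = 0.55·0.4853 / (0.55·0.4853 + 0.25·0.5147) ≈ 0.6747
After 'pass': P(spam) = 0.45·0.6747 / (0.45·0.6747 + 0.75·0.3253) ≈ 0.5545
After 'pass': P(spam) = 0.45·0.5545 / (0.45·0.5545 + 0.75·0.4455) ≈ 0.4275

0.428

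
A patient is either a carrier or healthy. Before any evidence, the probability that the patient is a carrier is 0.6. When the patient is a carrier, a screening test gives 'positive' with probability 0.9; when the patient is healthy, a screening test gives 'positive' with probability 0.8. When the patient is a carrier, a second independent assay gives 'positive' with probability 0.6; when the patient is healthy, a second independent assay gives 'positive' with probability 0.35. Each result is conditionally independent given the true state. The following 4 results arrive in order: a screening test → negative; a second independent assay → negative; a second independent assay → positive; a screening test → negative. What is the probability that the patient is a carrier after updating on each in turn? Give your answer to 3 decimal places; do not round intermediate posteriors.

Apply Bayes' rule sequentially, carrying P(carrier) forward.
After a screening test='negative': P(carrier) = 0.1·0.6000 / (0.1·0.6000 + 0.2·0.4000) ≈ 0.4286
After a second independent assay='negative': P(carrier) = 0.4·0.4286 / (0.4·0.4286 + 0.65·0.5714) ≈ 0.3158
After a second independent assay='positive': P(carrier) = 0.6·0.3158 / (0.6·0.3158 + 0.35·0.6842) ≈ 0.4417
After a screening test='negative': P(carrier) = 0.1·0.4417 / (0.1·0.4417 + 0.2·0.5583) ≈ 0.2835

0.283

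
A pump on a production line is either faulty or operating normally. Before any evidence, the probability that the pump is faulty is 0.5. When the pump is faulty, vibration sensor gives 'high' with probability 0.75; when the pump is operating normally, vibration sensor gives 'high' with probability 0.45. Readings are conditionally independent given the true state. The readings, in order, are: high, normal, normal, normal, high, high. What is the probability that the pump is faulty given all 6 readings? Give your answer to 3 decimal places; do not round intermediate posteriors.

After 'high': P(faulty) = 0.75·0.5000 / (0.75·0.5000 + 0.45·0.5000) ≈ 0.6250
After 'normal': P(faulty) = 0.25·0.6250 / (0.25·0.6250 + 0.55·0.3750) ≈ 0.4310
After 'normal': P(faulty) = 0.25·0.4310 / (0.25·0.4310 + 0.55·0.5690) ≈ 0.2561
After 'normal': P(faulty) = 0.25·0.2561 / (0.25·0.2561 + 0.55·0.7439) ≈ 0.1353
After 'high': P(faulty) = 0.75·0.1353 / (0.75·0.1353 + 0.45·0.8647) ≈ 0.2069
After 'high': P(faulty) = 0.75·0.2069 / (0.75·0.2069 + 0.45·0.7931) ≈ 0.3030

0.303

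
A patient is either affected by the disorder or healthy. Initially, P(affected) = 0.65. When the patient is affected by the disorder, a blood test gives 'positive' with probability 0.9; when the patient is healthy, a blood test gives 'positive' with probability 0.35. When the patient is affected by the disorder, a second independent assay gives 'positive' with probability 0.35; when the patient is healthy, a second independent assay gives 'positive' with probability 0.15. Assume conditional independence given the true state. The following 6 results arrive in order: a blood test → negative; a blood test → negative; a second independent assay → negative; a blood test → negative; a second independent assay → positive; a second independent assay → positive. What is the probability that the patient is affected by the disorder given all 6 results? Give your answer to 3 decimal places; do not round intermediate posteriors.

Each posterior becomes the prior for the next update.
After a blood test='negative': P(affected) = 0.1·0.6500 / (0.1·0.6500 + 0.65·0.3500) ≈ 0.2222
After a blood test='negative': P(affected) = 0.1·0.2222 / (0.1·0.2222 + 0.65·0.7778) ≈ 0.0421
After a second independent assay='negative': P(affected) = 0.65·0.0421 / (0.65·0.0421 + 0.85·0.9579) ≈ 0.0325
After a blood test='negative': P(affected) = 0.1·0.0325 / (0.1·0.0325 + 0.65·0.9675) ≈ 0.0051
After a second independent assay='positive': P(affected) = 0.35·0.0051 / (0.35·0.0051 + 0.15·0.9949) ≈ 0.0119
After a second independent assay='positive': P(affected) = 0.35·0.0119 / (0.35·0.0119 + 0.15·0.9881) ≈ 0.0274

0.027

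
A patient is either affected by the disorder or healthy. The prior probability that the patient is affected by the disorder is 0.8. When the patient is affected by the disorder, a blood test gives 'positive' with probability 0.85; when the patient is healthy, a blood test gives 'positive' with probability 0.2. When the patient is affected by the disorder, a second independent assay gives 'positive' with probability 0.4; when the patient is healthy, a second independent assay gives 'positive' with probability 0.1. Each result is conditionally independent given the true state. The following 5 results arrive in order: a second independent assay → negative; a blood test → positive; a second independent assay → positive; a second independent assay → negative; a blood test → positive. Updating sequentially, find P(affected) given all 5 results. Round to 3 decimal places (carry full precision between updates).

0.992

After a second independent assay='negative': P(affected) = 0.6·0.8000 / (0.6·0.8000 + 0.9·0.2000) ≈ 0.7273
After a blood test='positive': P(affected) = 0.85·0.7273 / (0.85·0.7273 + 0.2·0.2727) ≈ 0.9189
After a second independent assay='positive': P(affected) = 0.4·0.9189 / (0.4·0.9189 + 0.1·0.0811) ≈ 0.9784
After a second independent assay='negative': P(affected) = 0.6·0.9784 / (0.6·0.9784 + 0.9·0.0216) ≈ 0.9680
After a blood test='positive': P(affected) = 0.85·0.9680 / (0.85·0.9680 + 0.2·0.0320) ≈ 0.9923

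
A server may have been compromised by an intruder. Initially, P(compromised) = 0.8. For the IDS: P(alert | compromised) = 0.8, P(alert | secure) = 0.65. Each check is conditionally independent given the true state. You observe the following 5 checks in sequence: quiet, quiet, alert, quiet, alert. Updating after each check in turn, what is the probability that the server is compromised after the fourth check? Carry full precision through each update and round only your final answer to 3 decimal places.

Apply Bayes' rule sequentially, carrying P(compromised) forward.
After 'quiet': P(compromised) = 0.2·0.8000 / (0.2·0.8000 + 0.35·0.2000) ≈ 0.6957
After 'quiet': P(compromised) = 0.2·0.6957 / (0.2·0.6957 + 0.35·0.3043) ≈ 0.5664
After 'alert': P(compromised) = 0.8·0.5664 / (0.8·0.5664 + 0.65·0.4336) ≈ 0.6165
After 'quiet': P(compromised) = 0.2·0.6165 / (0.2·0.6165 + 0.35·0.3835) ≈ 0.4788

0.479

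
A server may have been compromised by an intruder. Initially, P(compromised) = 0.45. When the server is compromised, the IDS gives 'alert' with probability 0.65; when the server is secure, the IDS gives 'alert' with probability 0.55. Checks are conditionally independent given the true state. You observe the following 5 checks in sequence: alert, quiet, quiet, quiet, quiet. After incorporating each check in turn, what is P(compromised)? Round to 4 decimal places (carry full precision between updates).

0.2614

After 'alert': P(compromised) = 0.65·0.4500 / (0.65·0.4500 + 0.55·0.5500) ≈ 0.4916
After 'quiet': P(compromised) = 0.35·0.4916 / (0.35·0.4916 + 0.45·0.5084) ≈ 0.4292
After 'quiet': P(compromised) = 0.35·0.4292 / (0.35·0.4292 + 0.45·0.5708) ≈ 0.3691
After 'quiet': P(compromised) = 0.35·0.3691 / (0.35·0.3691 + 0.45·0.6309) ≈ 0.3127
After 'quiet': P(compromised) = 0.35·0.3127 / (0.35·0.3127 + 0.45·0.6873) ≈ 0.2614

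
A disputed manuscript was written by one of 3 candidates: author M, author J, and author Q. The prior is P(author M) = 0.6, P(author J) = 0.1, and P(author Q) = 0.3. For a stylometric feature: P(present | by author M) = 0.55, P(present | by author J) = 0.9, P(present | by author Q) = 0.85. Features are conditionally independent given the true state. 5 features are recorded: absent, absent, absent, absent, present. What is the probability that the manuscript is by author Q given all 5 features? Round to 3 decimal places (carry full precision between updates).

After 'absent': normaliser = 0.45·0.6000 + 0.1·0.1000 + 0.15·0.3000; P(author M) ≈ 0.8308, P(author J) ≈ 0.0308, P(author Q) ≈ 0.1385
After 'absent': normaliser = 0.45·0.8308 + 0.1·0.0308 + 0.15·0.1385; P(author M) ≈ 0.9400, P(author J) ≈ 0.0077, P(author Q) ≈ 0.0522
After 'absent': normaliser = 0.45·0.9400 + 0.1·0.0077 + 0.15·0.0522; P(author M) ≈ 0.9801, P(author J) ≈ 0.0018, P(author Q) ≈ 0.0181
After 'absent': normaliser = 0.45·0.9801 + 0.1·0.0018 + 0.15·0.0181; P(author M) ≈ 0.9935, P(author J) ≈ 0.0004, P(author Q) ≈ 0.0061
After 'present': normaliser = 0.55·0.9935 + 0.9·0.0004 + 0.85·0.0061; P(author M) ≈ 0.9899, P(author J) ≈ 0.0007, P(author Q) ≈ 0.0094

0.009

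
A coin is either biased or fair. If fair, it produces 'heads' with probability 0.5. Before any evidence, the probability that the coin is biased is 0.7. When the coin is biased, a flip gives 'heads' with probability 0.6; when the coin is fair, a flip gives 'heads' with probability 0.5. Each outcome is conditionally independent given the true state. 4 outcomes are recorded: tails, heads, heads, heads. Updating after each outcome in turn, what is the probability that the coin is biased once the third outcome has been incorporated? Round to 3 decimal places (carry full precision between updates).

After 'tails': P(biased) = 0.4·0.7000 / (0.4·0.7000 + 0.5·0.3000) ≈ 0.6512
After 'heads': P(biased) = 0.6·0.6512 / (0.6·0.6512 + 0.5·0.3488) ≈ 0.6914
After 'heads': P(biased) = 0.6·0.6914 / (0.6·0.6914 + 0.5·0.3086) ≈ 0.7289

0.729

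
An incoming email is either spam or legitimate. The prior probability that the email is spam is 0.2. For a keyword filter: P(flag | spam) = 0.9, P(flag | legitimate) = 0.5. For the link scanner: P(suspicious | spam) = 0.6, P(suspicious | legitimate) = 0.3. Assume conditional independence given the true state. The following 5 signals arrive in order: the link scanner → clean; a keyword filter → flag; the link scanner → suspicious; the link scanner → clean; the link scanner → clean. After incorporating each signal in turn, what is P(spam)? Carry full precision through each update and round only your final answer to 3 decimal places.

0.144

After the link scanner='clean': P(spam) = 0.4·0.2000 / (0.4·0.2000 + 0.7·0.8000) ≈ 0.1250
After a keyword filter='flag': P(spam) = 0.9·0.1250 / (0.9·0.1250 + 0.5·0.8750) ≈ 0.2045
After the link scanner='suspicious': P(spam) = 0.6·0.2045 / (0.6·0.2045 + 0.3·0.7955) ≈ 0.3396
After the link scanner='clean': P(spam) = 0.4·0.3396 / (0.4·0.3396 + 0.7·0.6604) ≈ 0.2271
After the link scanner='clean': P(spam) = 0.4·0.2271 / (0.4·0.2271 + 0.7·0.7729) ≈ 0.1438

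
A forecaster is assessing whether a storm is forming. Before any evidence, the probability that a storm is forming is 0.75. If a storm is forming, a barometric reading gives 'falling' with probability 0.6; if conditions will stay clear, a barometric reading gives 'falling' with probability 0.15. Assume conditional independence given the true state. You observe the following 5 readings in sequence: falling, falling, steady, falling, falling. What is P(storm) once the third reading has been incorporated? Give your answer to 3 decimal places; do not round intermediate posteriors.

After 'falling': P(storm) = 0.6·0.7500 / (0.6·0.7500 + 0.15·0.2500) ≈ 0.9231
After 'falling': P(storm) = 0.6·0.9231 / (0.6·0.9231 + 0.15·0.0769) ≈ 0.9796
After 'steady': P(storm) = 0.4·0.9796 / (0.4·0.9796 + 0.85·0.0204) ≈ 0.9576

0.958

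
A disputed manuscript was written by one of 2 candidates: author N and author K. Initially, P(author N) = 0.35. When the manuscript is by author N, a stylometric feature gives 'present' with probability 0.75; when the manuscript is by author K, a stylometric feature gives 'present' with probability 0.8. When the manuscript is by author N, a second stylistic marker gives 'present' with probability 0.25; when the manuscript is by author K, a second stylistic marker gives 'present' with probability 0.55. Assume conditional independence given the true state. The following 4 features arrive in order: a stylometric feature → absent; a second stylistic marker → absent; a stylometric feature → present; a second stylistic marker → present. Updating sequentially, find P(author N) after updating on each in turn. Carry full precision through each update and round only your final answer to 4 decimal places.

0.3234

After a stylometric feature='absent': P(author N) = 0.25·0.3500 / (0.25·0.3500 + 0.2·0.6500) ≈ 0.4023
After a second stylistic marker='absent': P(author N) = 0.75·0.4023 / (0.75·0.4023 + 0.45·0.5977) ≈ 0.5287
After a stylometric feature='present': P(author N) = 0.75·0.5287 / (0.75·0.5287 + 0.8·0.4713) ≈ 0.5126
After a second stylistic marker='present': P(author N) = 0.25·0.5126 / (0.25·0.5126 + 0.55·0.4874) ≈ 0.3234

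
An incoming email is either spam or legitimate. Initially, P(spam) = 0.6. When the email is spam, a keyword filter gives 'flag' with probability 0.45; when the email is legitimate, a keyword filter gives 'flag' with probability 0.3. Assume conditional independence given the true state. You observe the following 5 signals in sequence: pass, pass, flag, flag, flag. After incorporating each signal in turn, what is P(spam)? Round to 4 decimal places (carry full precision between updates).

0.7576

After 'pass': P(spam) = 0.55·0.6000 / (0.55·0.6000 + 0.7·0.4000) ≈ 0.5410
After 'pass': P(spam) = 0.55·0.5410 / (0.55·0.5410 + 0.7·0.4590) ≈ 0.4808
After 'flag': P(spam) = 0.45·0.4808 / (0.45·0.4808 + 0.3·0.5192) ≈ 0.5814
After 'flag': P(spam) = 0.45·0.5814 / (0.45·0.5814 + 0.3·0.4186) ≈ 0.6757
After 'flag': P(spam) = 0.45·0.6757 / (0.45·0.6757 + 0.3·0.3243) ≈ 0.7576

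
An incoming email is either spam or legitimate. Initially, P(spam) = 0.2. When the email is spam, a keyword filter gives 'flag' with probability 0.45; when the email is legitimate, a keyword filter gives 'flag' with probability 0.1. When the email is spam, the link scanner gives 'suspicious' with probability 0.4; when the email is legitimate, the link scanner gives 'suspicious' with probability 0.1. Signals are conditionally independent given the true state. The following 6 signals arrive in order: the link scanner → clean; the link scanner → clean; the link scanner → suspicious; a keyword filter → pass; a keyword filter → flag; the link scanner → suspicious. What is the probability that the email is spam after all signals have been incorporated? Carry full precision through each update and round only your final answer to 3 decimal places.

After the link scanner='clean': P(spam) = 0.6·0.2000 / (0.6·0.2000 + 0.9·0.8000) ≈ 0.1429
After the link scanner='clean': P(spam) = 0.6·0.1429 / (0.6·0.1429 + 0.9·0.8571) ≈ 0.1000
After the link scanner='suspicious': P(spam) = 0.4·0.1000 / (0.4·0.1000 + 0.1·0.9000) ≈ 0.3077
After a keyword filter='pass': P(spam) = 0.55·0.3077 / (0.55·0.3077 + 0.9·0.6923) ≈ 0.2136
After a keyword filter='flag': P(spam) = 0.45·0.2136 / (0.45·0.2136 + 0.1·0.7864) ≈ 0.5500
After the link scanner='suspicious': P(spam) = 0.4·0.5500 / (0.4·0.5500 + 0.1·0.4500) ≈ 0.8302

0.830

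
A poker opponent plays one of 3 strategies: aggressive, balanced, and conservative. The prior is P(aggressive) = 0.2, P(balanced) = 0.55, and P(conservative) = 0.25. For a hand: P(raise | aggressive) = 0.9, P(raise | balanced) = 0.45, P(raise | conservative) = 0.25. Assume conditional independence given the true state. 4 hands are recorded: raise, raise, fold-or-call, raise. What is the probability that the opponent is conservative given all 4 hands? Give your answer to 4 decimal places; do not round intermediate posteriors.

0.0650

After 'raise': normaliser = 0.9·0.2000 + 0.45·0.5500 + 0.25·0.2500; P(aggressive) ≈ 0.3673, P(balanced) ≈ 0.5051, P(conservative) ≈ 0.1276
After 'raise': normaliser = 0.9·0.3673 + 0.45·0.5051 + 0.25·0.1276; P(aggressive) ≈ 0.5606, P(balanced) ≈ 0.3854, P(conservative) ≈ 0.0541
After 'fold-or-call': normaliser = 0.1·0.5606 + 0.55·0.3854 + 0.75·0.0541; P(aggressive) ≈ 0.1817, P(balanced) ≈ 0.6869, P(conservative) ≈ 0.1314
After 'raise': normaliser = 0.9·0.1817 + 0.45·0.6869 + 0.25·0.1314; P(aggressive) ≈ 0.3235, P(balanced) ≈ 0.6115, P(conservative) ≈ 0.0650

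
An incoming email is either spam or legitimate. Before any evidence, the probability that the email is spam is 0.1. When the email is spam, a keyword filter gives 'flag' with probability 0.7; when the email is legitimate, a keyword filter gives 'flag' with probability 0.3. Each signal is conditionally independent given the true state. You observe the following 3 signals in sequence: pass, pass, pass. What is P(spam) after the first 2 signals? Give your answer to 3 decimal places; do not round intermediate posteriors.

0.020

After 'pass': P(spam) = 0.3·0.1000 / (0.3·0.1000 + 0.7·0.9000) ≈ 0.0455
After 'pass': P(spam) = 0.3·0.0455 / (0.3·0.0455 + 0.7·0.9545) ≈ 0.0200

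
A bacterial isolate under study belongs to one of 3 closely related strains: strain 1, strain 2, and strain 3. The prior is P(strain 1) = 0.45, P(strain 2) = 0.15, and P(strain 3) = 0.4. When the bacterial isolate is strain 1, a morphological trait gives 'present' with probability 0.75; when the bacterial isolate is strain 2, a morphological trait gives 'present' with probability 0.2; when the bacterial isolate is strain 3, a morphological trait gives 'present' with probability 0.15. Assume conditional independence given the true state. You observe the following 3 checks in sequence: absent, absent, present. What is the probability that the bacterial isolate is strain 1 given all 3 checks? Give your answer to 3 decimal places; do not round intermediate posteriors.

Each posterior becomes the prior for the next update.
After 'absent': normaliser = 0.25·0.4500 + 0.8·0.1500 + 0.85·0.4000; P(strain 1) ≈ 0.1965, P(strain 2) ≈ 0.2096, P(strain 3) ≈ 0.5939
After 'absent': normaliser = 0.25·0.1965 + 0.8·0.2096 + 0.85·0.5939; P(strain 1) ≈ 0.0681, P(strain 2) ≈ 0.2324, P(strain 3) ≈ 0.6995
After 'present': normaliser = 0.75·0.0681 + 0.2·0.2324 + 0.15·0.6995; P(strain 1) ≈ 0.2522, P(strain 2) ≈ 0.2295, P(strain 3) ≈ 0.5183

0.252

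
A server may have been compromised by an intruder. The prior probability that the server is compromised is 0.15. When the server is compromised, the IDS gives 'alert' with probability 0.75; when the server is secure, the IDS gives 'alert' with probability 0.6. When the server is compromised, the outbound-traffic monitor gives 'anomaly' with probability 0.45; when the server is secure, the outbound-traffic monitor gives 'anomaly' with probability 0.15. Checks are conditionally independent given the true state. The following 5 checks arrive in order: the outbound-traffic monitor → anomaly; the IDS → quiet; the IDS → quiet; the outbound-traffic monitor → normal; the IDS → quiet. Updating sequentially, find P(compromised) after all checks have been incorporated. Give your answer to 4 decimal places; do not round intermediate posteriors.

After the outbound-traffic monitor='anomaly': P(compromised) = 0.45·0.1500 / (0.45·0.1500 + 0.15·0.8500) ≈ 0.3462
After the IDS='quiet': P(compromised) = 0.25·0.3462 / (0.25·0.3462 + 0.4·0.6538) ≈ 0.2486
After the IDS='quiet': P(compromised) = 0.25·0.2486 / (0.25·0.2486 + 0.4·0.7514) ≈ 0.1714
After the outbound-traffic monitor='normal': P(compromised) = 0.55·0.1714 / (0.55·0.1714 + 0.85·0.8286) ≈ 0.1180
After the IDS='quiet': P(compromised) = 0.25·0.1180 / (0.25·0.1180 + 0.4·0.8820) ≈ 0.0772

0.0772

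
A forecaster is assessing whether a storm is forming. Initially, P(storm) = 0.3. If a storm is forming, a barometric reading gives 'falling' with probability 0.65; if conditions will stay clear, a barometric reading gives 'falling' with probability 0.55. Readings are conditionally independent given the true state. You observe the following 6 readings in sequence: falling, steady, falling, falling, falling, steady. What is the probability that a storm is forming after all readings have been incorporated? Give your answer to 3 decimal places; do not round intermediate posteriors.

Apply Bayes' rule sequentially, carrying P(storm) forward.
After 'falling': P(storm) = 0.65·0.3000 / (0.65·0.3000 + 0.55·0.7000) ≈ 0.3362
After 'steady': P(storm) = 0.35·0.3362 / (0.35·0.3362 + 0.45·0.6638) ≈ 0.2826
After 'falling': P(storm) = 0.65·0.2826 / (0.65·0.2826 + 0.55·0.7174) ≈ 0.3177
After 'falling': P(storm) = 0.65·0.3177 / (0.65·0.3177 + 0.55·0.6823) ≈ 0.3549
After 'falling': P(storm) = 0.65·0.3549 / (0.65·0.3549 + 0.55·0.6451) ≈ 0.3940
After 'steady': P(storm) = 0.35·0.3940 / (0.35·0.3940 + 0.45·0.6060) ≈ 0.3359

0.336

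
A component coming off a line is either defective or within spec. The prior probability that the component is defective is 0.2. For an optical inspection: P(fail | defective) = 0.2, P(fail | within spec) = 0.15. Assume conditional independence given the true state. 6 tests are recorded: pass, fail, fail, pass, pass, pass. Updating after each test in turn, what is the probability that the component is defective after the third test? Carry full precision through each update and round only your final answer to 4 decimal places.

After 'pass': P(defective) = 0.8·0.2000 / (0.8·0.2000 + 0.85·0.8000) ≈ 0.1905
After 'fail': P(defective) = 0.2·0.1905 / (0.2·0.1905 + 0.15·0.8095) ≈ 0.2388
After 'fail': P(defective) = 0.2·0.2388 / (0.2·0.2388 + 0.15·0.7612) ≈ 0.2949

0.2949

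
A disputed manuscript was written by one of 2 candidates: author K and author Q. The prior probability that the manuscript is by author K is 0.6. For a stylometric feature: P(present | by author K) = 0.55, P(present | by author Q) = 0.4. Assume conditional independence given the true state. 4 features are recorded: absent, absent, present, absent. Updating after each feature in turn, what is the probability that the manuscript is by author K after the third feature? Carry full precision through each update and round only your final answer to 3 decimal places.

Apply Bayes' rule sequentially, carrying P(author K) forward.
After 'absent': P(author K) = 0.45·0.6000 / (0.45·0.6000 + 0.6·0.4000) ≈ 0.5294
After 'absent': P(author K) = 0.45·0.5294 / (0.45·0.5294 + 0.6·0.4706) ≈ 0.4576
After 'present': P(author K) = 0.55·0.4576 / (0.55·0.4576 + 0.4·0.5424) ≈ 0.5371

0.537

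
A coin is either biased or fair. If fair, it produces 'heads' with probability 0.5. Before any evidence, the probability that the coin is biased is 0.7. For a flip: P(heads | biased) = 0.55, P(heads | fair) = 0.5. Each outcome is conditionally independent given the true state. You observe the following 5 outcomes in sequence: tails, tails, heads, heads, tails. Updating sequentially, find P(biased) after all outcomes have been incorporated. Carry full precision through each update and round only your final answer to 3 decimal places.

0.673

Apply Bayes' rule sequentially, carrying P(biased) forward.
After 'tails': P(biased) = 0.45·0.7000 / (0.45·0.7000 + 0.5·0.3000) ≈ 0.6774
After 'tails': P(biased) = 0.45·0.6774 / (0.45·0.6774 + 0.5·0.3226) ≈ 0.6540
After 'heads': P(biased) = 0.55·0.6540 / (0.55·0.6540 + 0.5·0.3460) ≈ 0.6752
After 'heads': P(biased) = 0.55·0.6752 / (0.55·0.6752 + 0.5·0.3248) ≈ 0.6958
After 'tails': P(biased) = 0.45·0.6958 / (0.45·0.6958 + 0.5·0.3042) ≈ 0.6730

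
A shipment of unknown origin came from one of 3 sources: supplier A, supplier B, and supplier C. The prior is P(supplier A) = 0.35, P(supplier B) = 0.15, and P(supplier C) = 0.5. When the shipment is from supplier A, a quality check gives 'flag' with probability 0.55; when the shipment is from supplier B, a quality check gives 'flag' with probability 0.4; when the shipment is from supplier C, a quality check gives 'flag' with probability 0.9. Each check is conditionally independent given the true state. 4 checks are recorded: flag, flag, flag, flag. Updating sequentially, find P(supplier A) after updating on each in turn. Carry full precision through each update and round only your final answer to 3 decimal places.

0.088

After 'flag': normaliser = 0.55·0.3500 + 0.4·0.1500 + 0.9·0.5000; P(supplier A) ≈ 0.2740, P(supplier B) ≈ 0.0854, P(supplier C) ≈ 0.6406
After 'flag': normaliser = 0.55·0.2740 + 0.4·0.0854 + 0.9·0.6406; P(supplier A) ≈ 0.1979, P(supplier B) ≈ 0.0449, P(supplier C) ≈ 0.7572
After 'flag': normaliser = 0.55·0.1979 + 0.4·0.0449 + 0.9·0.7572; P(supplier A) ≈ 0.1347, P(supplier B) ≈ 0.0222, P(supplier C) ≈ 0.8431
After 'flag': normaliser = 0.55·0.1347 + 0.4·0.0222 + 0.9·0.8431; P(supplier A) ≈ 0.0880, P(supplier B) ≈ 0.0106, P(supplier C) ≈ 0.9014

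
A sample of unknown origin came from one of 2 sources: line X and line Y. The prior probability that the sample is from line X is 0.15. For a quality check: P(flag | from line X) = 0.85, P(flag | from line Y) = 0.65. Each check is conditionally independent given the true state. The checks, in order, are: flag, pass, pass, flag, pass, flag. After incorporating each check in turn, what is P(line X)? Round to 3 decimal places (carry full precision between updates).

After 'flag': P(line X) = 0.85·0.1500 / (0.85·0.1500 + 0.65·0.8500) ≈ 0.1875
After 'pass': P(line X) = 0.15·0.1875 / (0.15·0.1875 + 0.35·0.8125) ≈ 0.0900
After 'pass': P(line X) = 0.15·0.0900 / (0.15·0.0900 + 0.35·0.9100) ≈ 0.0407
After 'flag': P(line X) = 0.85·0.0407 / (0.85·0.0407 + 0.65·0.9593) ≈ 0.0525
After 'pass': P(line X) = 0.15·0.0525 / (0.15·0.0525 + 0.35·0.9475) ≈ 0.0232
After 'flag': P(line X) = 0.85·0.0232 / (0.85·0.0232 + 0.65·0.9768) ≈ 0.0301

0.030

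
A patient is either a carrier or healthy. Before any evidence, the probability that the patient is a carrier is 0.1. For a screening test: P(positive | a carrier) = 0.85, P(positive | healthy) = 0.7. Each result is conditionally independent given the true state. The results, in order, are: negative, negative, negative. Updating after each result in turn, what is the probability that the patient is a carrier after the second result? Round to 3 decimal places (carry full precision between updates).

After 'negative': P(carrier) = 0.15·0.1000 / (0.15·0.1000 + 0.3·0.9000) ≈ 0.0526
After 'negative': P(carrier) = 0.15·0.0526 / (0.15·0.0526 + 0.3·0.9474) ≈ 0.0270

0.027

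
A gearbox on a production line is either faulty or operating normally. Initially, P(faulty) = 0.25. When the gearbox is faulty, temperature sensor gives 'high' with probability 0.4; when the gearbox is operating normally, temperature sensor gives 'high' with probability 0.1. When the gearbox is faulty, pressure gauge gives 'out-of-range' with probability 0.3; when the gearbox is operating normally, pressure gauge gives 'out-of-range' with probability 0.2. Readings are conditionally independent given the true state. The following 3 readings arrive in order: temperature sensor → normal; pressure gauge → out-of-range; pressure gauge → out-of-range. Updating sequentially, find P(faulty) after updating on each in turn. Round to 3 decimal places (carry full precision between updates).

After temperature sensor='normal': P(faulty) = 0.6·0.2500 / (0.6·0.2500 + 0.9·0.7500) ≈ 0.1818
After pressure gauge='out-of-range': P(faulty) = 0.3·0.1818 / (0.3·0.1818 + 0.2·0.8182) ≈ 0.2500
After pressure gauge='out-of-range': P(faulty) = 0.3·0.2500 / (0.3·0.2500 + 0.2·0.7500) ≈ 0.3333

0.333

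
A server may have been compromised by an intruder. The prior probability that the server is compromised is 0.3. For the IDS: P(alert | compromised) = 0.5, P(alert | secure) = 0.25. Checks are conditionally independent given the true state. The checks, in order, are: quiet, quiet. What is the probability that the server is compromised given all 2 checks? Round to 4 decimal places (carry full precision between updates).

0.1600

After 'quiet': P(compromised) = 0.5·0.3000 / (0.5·0.3000 + 0.75·0.7000) ≈ 0.2222
After 'quiet': P(compromised) = 0.5·0.2222 / (0.5·0.2222 + 0.75·0.7778) ≈ 0.1600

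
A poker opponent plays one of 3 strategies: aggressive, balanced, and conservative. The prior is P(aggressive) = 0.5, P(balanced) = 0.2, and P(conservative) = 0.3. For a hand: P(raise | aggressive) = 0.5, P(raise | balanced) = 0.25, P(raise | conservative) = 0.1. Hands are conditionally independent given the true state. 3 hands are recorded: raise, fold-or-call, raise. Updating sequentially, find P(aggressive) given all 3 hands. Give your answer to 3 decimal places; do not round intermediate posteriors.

Apply Bayes' rule sequentially, carrying P(aggressive) forward.
After 'raise': normaliser = 0.5·0.5000 + 0.25·0.2000 + 0.1·0.3000; P(aggressive) ≈ 0.7576, P(balanced) ≈ 0.1515, P(conservative) ≈ 0.0909
After 'fold-or-call': normaliser = 0.5·0.7576 + 0.75·0.1515 + 0.9·0.0909; P(aggressive) ≈ 0.6596, P(balanced) ≈ 0.1979, P(conservative) ≈ 0.1425
After 'raise': normaliser = 0.5·0.6596 + 0.25·0.1979 + 0.1·0.1425; P(aggressive) ≈ 0.8381, P(balanced) ≈ 0.1257, P(conservative) ≈ 0.0362

0.838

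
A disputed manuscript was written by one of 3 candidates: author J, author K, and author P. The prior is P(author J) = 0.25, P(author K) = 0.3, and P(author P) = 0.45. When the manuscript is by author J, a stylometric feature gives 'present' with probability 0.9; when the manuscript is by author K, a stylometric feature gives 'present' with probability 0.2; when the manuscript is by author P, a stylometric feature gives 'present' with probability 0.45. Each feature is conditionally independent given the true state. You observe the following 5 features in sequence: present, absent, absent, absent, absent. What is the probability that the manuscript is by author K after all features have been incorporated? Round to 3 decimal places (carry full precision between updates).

After 'present': normaliser = 0.9·0.2500 + 0.2·0.3000 + 0.45·0.4500; P(author J) ≈ 0.4615, P(author K) ≈ 0.1231, P(author P) ≈ 0.4154
After 'absent': normaliser = 0.1·0.4615 + 0.8·0.1231 + 0.55·0.4154; P(author J) ≈ 0.1237, P(author K) ≈ 0.2639, P(author P) ≈ 0.6124
After 'absent': normaliser = 0.1·0.1237 + 0.8·0.2639 + 0.55·0.6124; P(author J) ≈ 0.0221, P(author K) ≈ 0.3768, P(author P) ≈ 0.6011
After 'absent': normaliser = 0.1·0.0221 + 0.8·0.3768 + 0.55·0.6011; P(author J) ≈ 0.0035, P(author K) ≈ 0.4753, P(author P) ≈ 0.5212
After 'absent': normaliser = 0.1·0.0035 + 0.8·0.4753 + 0.55·0.5212; P(author J) ≈ 0.0005, P(author K) ≈ 0.5698, P(author P) ≈ 0.4296

0.570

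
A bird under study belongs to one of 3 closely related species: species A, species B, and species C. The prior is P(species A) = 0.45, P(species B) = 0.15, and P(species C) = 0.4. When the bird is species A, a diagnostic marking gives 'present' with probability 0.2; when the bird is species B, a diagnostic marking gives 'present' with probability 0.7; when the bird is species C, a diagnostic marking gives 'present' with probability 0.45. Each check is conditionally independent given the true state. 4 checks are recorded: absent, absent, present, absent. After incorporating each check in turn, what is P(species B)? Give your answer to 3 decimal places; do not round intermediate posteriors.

0.036

After 'absent': normaliser = 0.8·0.4500 + 0.3·0.1500 + 0.55·0.4000; P(species A) ≈ 0.5760, P(species B) ≈ 0.0720, P(species C) ≈ 0.3520
After 'absent': normaliser = 0.8·0.5760 + 0.3·0.0720 + 0.55·0.3520; P(species A) ≈ 0.6817, P(species B) ≈ 0.0320, P(species C) ≈ 0.2864
After 'present': normaliser = 0.2·0.6817 + 0.7·0.0320 + 0.45·0.2864; P(species A) ≈ 0.4741, P(species B) ≈ 0.0778, P(species C) ≈ 0.4481
After 'absent': normaliser = 0.8·0.4741 + 0.3·0.0778 + 0.55·0.4481; P(species A) ≈ 0.5843, P(species B) ≈ 0.0359, P(species C) ≈ 0.3797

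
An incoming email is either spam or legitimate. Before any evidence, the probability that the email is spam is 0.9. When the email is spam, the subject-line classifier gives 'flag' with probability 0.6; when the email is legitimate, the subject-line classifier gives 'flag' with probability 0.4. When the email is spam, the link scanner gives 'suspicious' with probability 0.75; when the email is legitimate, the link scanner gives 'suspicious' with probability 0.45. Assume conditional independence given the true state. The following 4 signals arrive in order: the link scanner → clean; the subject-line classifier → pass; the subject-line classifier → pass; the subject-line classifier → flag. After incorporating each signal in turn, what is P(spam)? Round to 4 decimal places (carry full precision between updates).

0.7317

After the link scanner='clean': P(spam) = 0.25·0.9000 / (0.25·0.9000 + 0.55·0.1000) ≈ 0.8036
After the subject-line classifier='pass': P(spam) = 0.4·0.8036 / (0.4·0.8036 + 0.6·0.1964) ≈ 0.7317
After the subject-line classifier='pass': P(spam) = 0.4·0.7317 / (0.4·0.7317 + 0.6·0.2683) ≈ 0.6452
After the subject-line classifier='flag': P(spam) = 0.6·0.6452 / (0.6·0.6452 + 0.4·0.3548) ≈ 0.7317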